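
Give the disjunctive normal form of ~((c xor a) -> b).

(c & ~a & ~b) | (~c & a & ~b)

~((c xor a) -> b)
≡ ~(~(c xor a) | b)   [eliminate ->]
≡ ~(~((c & ~a) | (~c & a)) | b)   [expand xor]
≡ ~~((c & ~a) | (~c & a)) & ~b   [De Morgan]
≡ ((c & ~a) | (~c & a)) & ~b   [double negation]
≡ (c & ~a & ~b) | (~c & a & ~b)   [distribute & over |]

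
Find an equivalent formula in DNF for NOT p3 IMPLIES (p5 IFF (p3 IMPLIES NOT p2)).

p3 OR (NOT p3 AND p5) OR (NOT p2 AND p5)

NOT p3 IMPLIES (p5 IFF (p3 IMPLIES NOT p2))
= NOT NOT p3 OR (p5 IFF (p3 IMPLIES NOT p2))   [eliminate IMPLIES]
= NOT NOT p3 OR ((p5 IMPLIES (p3 IMPLIES NOT p2)) AND ((p3 IMPLIES NOT p2) IMPLIES p5))   [eliminate IFF]
= NOT NOT p3 OR ((NOT p5 OR (p3 IMPLIES NOT p2)) AND ((p3 IMPLIES NOT p2) IMPLIES p5))   [eliminate IMPLIES]
= NOT NOT p3 OR ((NOT p5 OR NOT p3 OR NOT p2) AND ((p3 IMPLIES NOT p2) IMPLIES p5))   [eliminate IMPLIES]
= NOT NOT p3 OR ((NOT p5 OR NOT p3 OR NOT p2) AND (NOT (p3 IMPLIES NOT p2) OR p5))   [eliminate IMPLIES]
= NOT NOT p3 OR ((NOT p5 OR NOT p3 OR NOT p2) AND (NOT (NOT p3 OR NOT p2) OR p5))   [eliminate IMPLIES]
= p3 OR ((NOT p5 OR NOT p3 OR NOT p2) AND (NOT (NOT p3 OR NOT p2) OR p5))   [double negation]
= p3 OR ((NOT p5 OR NOT p3 OR NOT p2) AND ((NOT NOT p3 AND NOT NOT p2) OR p5))   [De Morgan]
= p3 OR ((NOT p5 OR NOT p3 OR NOT p2) AND ((p3 AND NOT NOT p2) OR p5))   [double negation]
= p3 OR ((NOT p5 OR NOT p3 OR NOT p2) AND ((p3 AND p2) OR p5))   [double negation]
= p3 OR (NOT p5 AND p3 AND p2) OR (NOT p5 AND p5) OR (NOT p3 AND p3 AND p2) OR (NOT p3 AND p5) OR (NOT p2 AND p3 AND p2) OR (NOT p2 AND p5)   [distribute AND over OR]
= p3 OR (NOT p3 AND p5) OR (NOT p2 AND p5)   [simplify]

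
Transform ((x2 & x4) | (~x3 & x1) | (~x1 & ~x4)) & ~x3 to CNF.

((x2 & x4) | (~x3 & x1) | (~x1 & ~x4)) & ~x3
≡ (x2 | ~x3 | ~x1) & (x2 | ~x3 | ~x4) & (x2 | x1 | ~x1) & (x2 | x1 | ~x4) & (x4 | ~x3 | ~x1) & (x4 | ~x3 | ~x4) & (x4 | x1 | ~x1) & (x4 | x1 | ~x4) & ~x3   — distribute | over &
≡ (x2 | x1 | ~x4) & ~x3   — simplify

(x2 | x1 | ~x4) & ~x3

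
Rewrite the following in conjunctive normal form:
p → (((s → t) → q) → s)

¬p ∨ ¬q ∨ s

p → (((s → t) → q) → s)
≡ ¬p ∨ (((s → t) → q) → s)   (eliminate →)
≡ ¬p ∨ ¬((s → t) → q) ∨ s   (eliminate →)
≡ ¬p ∨ ¬(¬(s → t) ∨ q) ∨ s   (eliminate →)
≡ ¬p ∨ ¬(¬(¬s ∨ t) ∨ q) ∨ s   (eliminate →)
≡ ¬p ∨ (¬¬(¬s ∨ t) ∧ ¬q) ∨ s   (De Morgan)
≡ ¬p ∨ ((¬s ∨ t) ∧ ¬q) ∨ s   (double negation)
≡ (¬p ∨ ¬s ∨ t ∨ s) ∧ (¬p ∨ ¬q ∨ s)   (distribute ∨ over ∧)
≡ ¬p ∨ ¬q ∨ s   (simplify)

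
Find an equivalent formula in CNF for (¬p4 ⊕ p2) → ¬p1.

(p4 ∨ p2 ∨ ¬p1) ∧ (¬p2 ∨ ¬p4 ∨ ¬p1)

(¬p4 ⊕ p2) → ¬p1
≡ ¬(¬p4 ⊕ p2) ∨ ¬p1
≡ ¬((¬p4 ∨ p2) ∧ ¬(¬p4 ∧ p2)) ∨ ¬p1
≡ ¬(¬p4 ∨ p2) ∨ ¬¬(¬p4 ∧ p2) ∨ ¬p1
≡ (¬¬p4 ∧ ¬p2) ∨ ¬¬(¬p4 ∧ p2) ∨ ¬p1
≡ (p4 ∧ ¬p2) ∨ ¬¬(¬p4 ∧ p2) ∨ ¬p1
≡ (p4 ∧ ¬p2) ∨ (¬p4 ∧ p2) ∨ ¬p1
≡ (p4 ∨ ¬p4 ∨ ¬p1) ∧ (p4 ∨ p2 ∨ ¬p1) ∧ (¬p2 ∨ ¬p4 ∨ ¬p1) ∧ (¬p2 ∨ p2 ∨ ¬p1)
≡ (p4 ∨ p2 ∨ ¬p1) ∧ (¬p2 ∨ ¬p4 ∨ ¬p1)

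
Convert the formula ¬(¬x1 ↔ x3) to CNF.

¬(¬x1 ↔ x3)
= ¬((¬x1 → x3) ∧ (x3 → ¬x1))   [eliminate ↔]
= ¬((¬¬x1 ∨ x3) ∧ (x3 → ¬x1))   [eliminate →]
= ¬((¬¬x1 ∨ x3) ∧ (¬x3 ∨ ¬x1))   [eliminate →]
= ¬(¬¬x1 ∨ x3) ∨ ¬(¬x3 ∨ ¬x1)   [De Morgan]
= (¬¬¬x1 ∧ ¬x3) ∨ ¬(¬x3 ∨ ¬x1)   [De Morgan]
= (¬x1 ∧ ¬x3) ∨ ¬(¬x3 ∨ ¬x1)   [double negation]
= (¬x1 ∧ ¬x3) ∨ (¬¬x3 ∧ ¬¬x1)   [De Morgan]
= (¬x1 ∧ ¬x3) ∨ (x3 ∧ ¬¬x1)   [double negation]
= (¬x1 ∧ ¬x3) ∨ (x3 ∧ x1)   [double negation]
= (¬x1 ∨ x3) ∧ (¬x1 ∨ x1) ∧ (¬x3 ∨ x3) ∧ (¬x3 ∨ x1)   [distribute ∨ over ∧]
= (¬x1 ∨ x3) ∧ (¬x3 ∨ x1)   [simplify]

(¬x1 ∨ x3) ∧ (¬x3 ∨ x1)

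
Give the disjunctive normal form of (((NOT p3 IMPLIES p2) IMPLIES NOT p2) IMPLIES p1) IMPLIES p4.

(((NOT p3 IMPLIES p2) IMPLIES NOT p2) IMPLIES p1) IMPLIES p4
⇔ NOT (((NOT p3 IMPLIES p2) IMPLIES NOT p2) IMPLIES p1) OR p4   — eliminate IMPLIES
⇔ NOT (NOT ((NOT p3 IMPLIES p2) IMPLIES NOT p2) OR p1) OR p4   — eliminate IMPLIES
⇔ NOT (NOT (NOT (NOT p3 IMPLIES p2) OR NOT p2) OR p1) OR p4   — eliminate IMPLIES
⇔ NOT (NOT (NOT (NOT NOT p3 OR p2) OR NOT p2) OR p1) OR p4   — eliminate IMPLIES
⇔ (NOT NOT (NOT (NOT NOT p3 OR p2) OR NOT p2) AND NOT p1) OR p4   — De Morgan
⇔ ((NOT (NOT NOT p3 OR p2) OR NOT p2) AND NOT p1) OR p4   — double negation
⇔ (((NOT NOT NOT p3 AND NOT p2) OR NOT p2) AND NOT p1) OR p4   — De Morgan
⇔ (((NOT p3 AND NOT p2) OR NOT p2) AND NOT p1) OR p4   — double negation
⇔ (NOT p3 AND NOT p2 AND NOT p1) OR (NOT p2 AND NOT p1) OR p4   — distribute AND over OR
⇔ (NOT p2 AND NOT p1) OR p4   — simplify

(NOT p2 AND NOT p1) OR p4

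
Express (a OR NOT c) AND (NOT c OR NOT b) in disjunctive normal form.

(a OR NOT c) AND (NOT c OR NOT b)
≡ (a AND NOT c) OR (a AND NOT b) OR (NOT c AND NOT c) OR (NOT c AND NOT b)   (distribute AND over OR)
≡ (a AND NOT b) OR NOT c   (simplify)

(a AND NOT b) OR NOT c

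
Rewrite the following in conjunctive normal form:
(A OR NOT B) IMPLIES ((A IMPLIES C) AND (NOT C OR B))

(A OR NOT B) IMPLIES ((A IMPLIES C) AND (NOT C OR B))
≡ NOT (A OR NOT B) OR ((A IMPLIES C) AND (NOT C OR B))   [eliminate IMPLIES]
≡ NOT (A OR NOT B) OR ((NOT A OR C) AND (NOT C OR B))   [eliminate IMPLIES]
≡ (NOT A AND NOT NOT B) OR ((NOT A OR C) AND (NOT C OR B))   [De Morgan]
≡ (NOT A AND B) OR ((NOT A OR C) AND (NOT C OR B))   [double negation]
≡ (NOT A OR NOT A OR C) AND (NOT A OR NOT C OR B) AND (B OR NOT A OR C) AND (B OR NOT C OR B)   [distribute OR over AND]
≡ (NOT A OR C) AND (B OR NOT C)   [simplify]

(NOT A OR C) AND (B OR NOT C)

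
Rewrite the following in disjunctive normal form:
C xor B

C xor B
≡ (C & ~B) | (~C & B)   [expand xor]

(C & ~B) | (~C & B)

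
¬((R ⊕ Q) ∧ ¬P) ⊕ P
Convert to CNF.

¬((R ⊕ Q) ∧ ¬P) ⊕ P
⇔ (¬((R ⊕ Q) ∧ ¬P) ∨ P) ∧ ¬(¬((R ⊕ Q) ∧ ¬P) ∧ P)   (expand ⊕)
⇔ (¬((R ∨ Q) ∧ ¬(R ∧ Q) ∧ ¬P) ∨ P) ∧ ¬(¬((R ⊕ Q) ∧ ¬P) ∧ P)   (expand ⊕)
⇔ (¬((R ∨ Q) ∧ ¬(R ∧ Q) ∧ ¬P) ∨ P) ∧ ¬(¬((R ∨ Q) ∧ ¬(R ∧ Q) ∧ ¬P) ∧ P)   (expand ⊕)
⇔ (¬(R ∨ Q) ∨ ¬¬(R ∧ Q) ∨ ¬¬P ∨ P) ∧ ¬(¬((R ∨ Q) ∧ ¬(R ∧ Q) ∧ ¬P) ∧ P)   (De Morgan)
⇔ ((¬R ∧ ¬Q) ∨ ¬¬(R ∧ Q) ∨ ¬¬P ∨ P) ∧ ¬(¬((R ∨ Q) ∧ ¬(R ∧ Q) ∧ ¬P) ∧ P)   (De Morgan)
⇔ ((¬R ∧ ¬Q) ∨ (R ∧ Q) ∨ ¬¬P ∨ P) ∧ ¬(¬((R ∨ Q) ∧ ¬(R ∧ Q) ∧ ¬P) ∧ P)   (double negation)
⇔ ((¬R ∧ ¬Q) ∨ (R ∧ Q) ∨ P ∨ P) ∧ ¬(¬((R ∨ Q) ∧ ¬(R ∧ Q) ∧ ¬P) ∧ P)   (double negation)
⇔ ((¬R ∧ ¬Q) ∨ (R ∧ Q) ∨ P ∨ P) ∧ (¬¬((R ∨ Q) ∧ ¬(R ∧ Q) ∧ ¬P) ∨ ¬P)   (De Morgan)
⇔ ((¬R ∧ ¬Q) ∨ (R ∧ Q) ∨ P ∨ P) ∧ (((R ∨ Q) ∧ ¬(R ∧ Q) ∧ ¬P) ∨ ¬P)   (double negation)
⇔ ((¬R ∧ ¬Q) ∨ (R ∧ Q) ∨ P ∨ P) ∧ (((R ∨ Q) ∧ (¬R ∨ ¬Q) ∧ ¬P) ∨ ¬P)   (De Morgan)
⇔ (¬R ∨ R ∨ P ∨ P) ∧ (¬R ∨ Q ∨ P ∨ P) ∧ (¬Q ∨ R ∨ P ∨ P) ∧ (¬Q ∨ Q ∨ P ∨ P) ∧ (R ∨ Q ∨ ¬P) ∧ (¬R ∨ ¬Q ∨ ¬P) ∧ (¬P ∨ ¬P)   (distribute ∨ over ∧)
⇔ (¬R ∨ Q ∨ P) ∧ (¬Q ∨ R ∨ P) ∧ ¬P   (simplify)

(¬R ∨ Q ∨ P) ∧ (¬Q ∨ R ∨ P) ∧ ¬P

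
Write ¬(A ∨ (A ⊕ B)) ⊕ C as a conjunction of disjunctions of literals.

¬(A ∨ (A ⊕ B)) ⊕ C
⇔ (¬(A ∨ (A ⊕ B)) ∨ C) ∧ ¬(¬(A ∨ (A ⊕ B)) ∧ C)   — expand ⊕
⇔ (¬(A ∨ ((A ∨ B) ∧ ¬(A ∧ B))) ∨ C) ∧ ¬(¬(A ∨ (A ⊕ B)) ∧ C)   — expand ⊕
⇔ (¬(A ∨ ((A ∨ B) ∧ ¬(A ∧ B))) ∨ C) ∧ ¬(¬(A ∨ ((A ∨ B) ∧ ¬(A ∧ B))) ∧ C)   — expand ⊕
⇔ ((¬A ∧ ¬((A ∨ B) ∧ ¬(A ∧ B))) ∨ C) ∧ ¬(¬(A ∨ ((A ∨ B) ∧ ¬(A ∧ B))) ∧ C)   — De Morgan
⇔ ((¬A ∧ (¬(A ∨ B) ∨ ¬¬(A ∧ B))) ∨ C) ∧ ¬(¬(A ∨ ((A ∨ B) ∧ ¬(A ∧ B))) ∧ C)   — De Morgan
⇔ ((¬A ∧ ((¬A ∧ ¬B) ∨ ¬¬(A ∧ B))) ∨ C) ∧ ¬(¬(A ∨ ((A ∨ B) ∧ ¬(A ∧ B))) ∧ C)   — De Morgan
⇔ ((¬A ∧ ((¬A ∧ ¬B) ∨ (A ∧ B))) ∨ C) ∧ ¬(¬(A ∨ ((A ∨ B) ∧ ¬(A ∧ B))) ∧ C)   — double negation
⇔ ((¬A ∧ ((¬A ∧ ¬B) ∨ (A ∧ B))) ∨ C) ∧ (¬¬(A ∨ ((A ∨ B) ∧ ¬(A ∧ B))) ∨ ¬C)   — De Morgan
⇔ ((¬A ∧ ((¬A ∧ ¬B) ∨ (A ∧ B))) ∨ C) ∧ (A ∨ ((A ∨ B) ∧ ¬(A ∧ B)) ∨ ¬C)   — double negation
⇔ ((¬A ∧ ((¬A ∧ ¬B) ∨ (A ∧ B))) ∨ C) ∧ (A ∨ ((A ∨ B) ∧ (¬A ∨ ¬B)) ∨ ¬C)   — De Morgan
⇔ (¬A ∨ C) ∧ (¬A ∨ A ∨ C) ∧ (¬A ∨ B ∨ C) ∧ (¬B ∨ A ∨ C) ∧ (¬B ∨ B ∨ C) ∧ (A ∨ A ∨ B ∨ ¬C) ∧ (A ∨ ¬A ∨ ¬B ∨ ¬C)   — distribute ∨ over ∧
⇔ (¬A ∨ C) ∧ (¬B ∨ A ∨ C) ∧ (A ∨ B ∨ ¬C)   — simplify

(¬A ∨ C) ∧ (¬B ∨ A ∨ C) ∧ (A ∨ B ∨ ¬C)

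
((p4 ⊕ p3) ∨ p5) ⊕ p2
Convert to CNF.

(p4 ∨ p3 ∨ p5 ∨ p2) ∧ (¬p4 ∨ ¬p3 ∨ p5 ∨ p2) ∧ (¬p4 ∨ p3 ∨ ¬p2) ∧ (¬p3 ∨ p4 ∨ ¬p2) ∧ (¬p5 ∨ ¬p2)

((p4 ⊕ p3) ∨ p5) ⊕ p2
⇔ ((p4 ⊕ p3) ∨ p5 ∨ p2) ∧ ¬(((p4 ⊕ p3) ∨ p5) ∧ p2)
⇔ (((p4 ∨ p3) ∧ ¬(p4 ∧ p3)) ∨ p5 ∨ p2) ∧ ¬(((p4 ⊕ p3) ∨ p5) ∧ p2)
⇔ (((p4 ∨ p3) ∧ ¬(p4 ∧ p3)) ∨ p5 ∨ p2) ∧ ¬((((p4 ∨ p3) ∧ ¬(p4 ∧ p3)) ∨ p5) ∧ p2)
⇔ (((p4 ∨ p3) ∧ (¬p4 ∨ ¬p3)) ∨ p5 ∨ p2) ∧ ¬((((p4 ∨ p3) ∧ ¬(p4 ∧ p3)) ∨ p5) ∧ p2)
⇔ (((p4 ∨ p3) ∧ (¬p4 ∨ ¬p3)) ∨ p5 ∨ p2) ∧ (¬(((p4 ∨ p3) ∧ ¬(p4 ∧ p3)) ∨ p5) ∨ ¬p2)
⇔ (((p4 ∨ p3) ∧ (¬p4 ∨ ¬p3)) ∨ p5 ∨ p2) ∧ ((¬((p4 ∨ p3) ∧ ¬(p4 ∧ p3)) ∧ ¬p5) ∨ ¬p2)
⇔ (((p4 ∨ p3) ∧ (¬p4 ∨ ¬p3)) ∨ p5 ∨ p2) ∧ (((¬(p4 ∨ p3) ∨ ¬¬(p4 ∧ p3)) ∧ ¬p5) ∨ ¬p2)
⇔ (((p4 ∨ p3) ∧ (¬p4 ∨ ¬p3)) ∨ p5 ∨ p2) ∧ ((((¬p4 ∧ ¬p3) ∨ ¬¬(p4 ∧ p3)) ∧ ¬p5) ∨ ¬p2)
⇔ (((p4 ∨ p3) ∧ (¬p4 ∨ ¬p3)) ∨ p5 ∨ p2) ∧ ((((¬p4 ∧ ¬p3) ∨ (p4 ∧ p3)) ∧ ¬p5) ∨ ¬p2)
⇔ (p4 ∨ p3 ∨ p5 ∨ p2) ∧ (¬p4 ∨ ¬p3 ∨ p5 ∨ p2) ∧ (¬p4 ∨ p4 ∨ ¬p2) ∧ (¬p4 ∨ p3 ∨ ¬p2) ∧ (¬p3 ∨ p4 ∨ ¬p2) ∧ (¬p3 ∨ p3 ∨ ¬p2) ∧ (¬p5 ∨ ¬p2)
⇔ (p4 ∨ p3 ∨ p5 ∨ p2) ∧ (¬p4 ∨ ¬p3 ∨ p5 ∨ p2) ∧ (¬p4 ∨ p3 ∨ ¬p2) ∧ (¬p3 ∨ p4 ∨ ¬p2) ∧ (¬p5 ∨ ¬p2)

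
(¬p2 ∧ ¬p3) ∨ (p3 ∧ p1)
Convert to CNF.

(¬p2 ∧ ¬p3) ∨ (p3 ∧ p1)
≡ (¬p2 ∨ p3) ∧ (¬p2 ∨ p1) ∧ (¬p3 ∨ p3) ∧ (¬p3 ∨ p1)   [distribute ∨ over ∧]
≡ (¬p2 ∨ p3) ∧ (¬p2 ∨ p1) ∧ (¬p3 ∨ p1)   [simplify]

(¬p2 ∨ p3) ∧ (¬p2 ∨ p1) ∧ (¬p3 ∨ p1)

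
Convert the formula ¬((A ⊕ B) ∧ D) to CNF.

¬((A ⊕ B) ∧ D)
≡ ¬((A ∨ B) ∧ ¬(A ∧ B) ∧ D)   (expand ⊕)
≡ ¬(A ∨ B) ∨ ¬¬(A ∧ B) ∨ ¬D   (De Morgan)
≡ (¬A ∧ ¬B) ∨ ¬¬(A ∧ B) ∨ ¬D   (De Morgan)
≡ (¬A ∧ ¬B) ∨ (A ∧ B) ∨ ¬D   (double negation)
≡ (¬A ∨ A ∨ ¬D) ∧ (¬A ∨ B ∨ ¬D) ∧ (¬B ∨ A ∨ ¬D) ∧ (¬B ∨ B ∨ ¬D)   (distribute ∨ over ∧)
≡ (¬A ∨ B ∨ ¬D) ∧ (¬B ∨ A ∨ ¬D)   (simplify)

(¬A ∨ B ∨ ¬D) ∧ (¬B ∨ A ∨ ¬D)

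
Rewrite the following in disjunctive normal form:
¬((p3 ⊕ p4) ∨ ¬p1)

(¬p3 ∧ ¬p4 ∧ p1) ∨ (p4 ∧ p3 ∧ p1)

¬((p3 ⊕ p4) ∨ ¬p1)
= ¬((p3 ∧ ¬p4) ∨ (¬p3 ∧ p4) ∨ ¬p1)   (expand ⊕)
= ¬(p3 ∧ ¬p4) ∧ ¬(¬p3 ∧ p4) ∧ ¬¬p1   (De Morgan)
= (¬p3 ∨ ¬¬p4) ∧ ¬(¬p3 ∧ p4) ∧ ¬¬p1   (De Morgan)
= (¬p3 ∨ p4) ∧ ¬(¬p3 ∧ p4) ∧ ¬¬p1   (double negation)
= (¬p3 ∨ p4) ∧ (¬¬p3 ∨ ¬p4) ∧ ¬¬p1   (De Morgan)
= (¬p3 ∨ p4) ∧ (p3 ∨ ¬p4) ∧ ¬¬p1   (double negation)
= (¬p3 ∨ p4) ∧ (p3 ∨ ¬p4) ∧ p1   (double negation)
= (¬p3 ∧ p3 ∧ p1) ∨ (¬p3 ∧ ¬p4 ∧ p1) ∨ (p4 ∧ p3 ∧ p1) ∨ (p4 ∧ ¬p4 ∧ p1)   (distribute ∧ over ∨)
= (¬p3 ∧ ¬p4 ∧ p1) ∨ (p4 ∧ p3 ∧ p1)   (simplify)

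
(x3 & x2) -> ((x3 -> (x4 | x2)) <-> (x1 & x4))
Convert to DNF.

(x3 & x2) -> ((x3 -> (x4 | x2)) <-> (x1 & x4))
≡ ~(x3 & x2) | ((x3 -> (x4 | x2)) <-> (x1 & x4))
≡ ~(x3 & x2) | (((x3 -> (x4 | x2)) -> (x1 & x4)) & ((x1 & x4) -> (x3 -> (x4 | x2))))
≡ ~(x3 & x2) | ((~(x3 -> (x4 | x2)) | (x1 & x4)) & ((x1 & x4) -> (x3 -> (x4 | x2))))
≡ ~(x3 & x2) | ((~(~x3 | x4 | x2) | (x1 & x4)) & ((x1 & x4) -> (x3 -> (x4 | x2))))
≡ ~(x3 & x2) | ((~(~x3 | x4 | x2) | (x1 & x4)) & (~(x1 & x4) | (x3 -> (x4 | x2))))
≡ ~(x3 & x2) | ((~(~x3 | x4 | x2) | (x1 & x4)) & (~(x1 & x4) | ~x3 | x4 | x2))
≡ ~x3 | ~x2 | ((~(~x3 | x4 | x2) | (x1 & x4)) & (~(x1 & x4) | ~x3 | x4 | x2))
≡ ~x3 | ~x2 | (((~~x3 & ~x4 & ~x2) | (x1 & x4)) & (~(x1 & x4) | ~x3 | x4 | x2))
≡ ~x3 | ~x2 | (((x3 & ~x4 & ~x2) | (x1 & x4)) & (~(x1 & x4) | ~x3 | x4 | x2))
≡ ~x3 | ~x2 | (((x3 & ~x4 & ~x2) | (x1 & x4)) & (~x1 | ~x4 | ~x3 | x4 | x2))
≡ ~x3 | ~x2 | (x3 & ~x4 & ~x2 & ~x1) | (x3 & ~x4 & ~x2 & ~x4) | (x3 & ~x4 & ~x2 & ~x3) | (x3 & ~x4 & ~x2 & x4) | (x3 & ~x4 & ~x2 & x2) | (x1 & x4 & ~x1) | (x1 & x4 & ~x4) | (x1 & x4 & ~x3) | (x1 & x4 & x4) | (x1 & x4 & x2)
≡ ~x3 | ~x2 | (x1 & x4)

~x3 | ~x2 | (x1 & x4)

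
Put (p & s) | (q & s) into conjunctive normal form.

(p & s) | (q & s)
= (p | q) & (p | s) & (s | q) & (s | s)   [distribute | over &]
= (p | q) & s   [simplify]

(p | q) & s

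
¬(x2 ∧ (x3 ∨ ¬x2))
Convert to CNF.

¬x2 ∨ ¬x3

¬(x2 ∧ (x3 ∨ ¬x2))
= ¬x2 ∨ ¬(x3 ∨ ¬x2)
= ¬x2 ∨ (¬x3 ∧ ¬¬x2)
= ¬x2 ∨ (¬x3 ∧ x2)
= (¬x2 ∨ ¬x3) ∧ (¬x2 ∨ x2)
= ¬x2 ∨ ¬x3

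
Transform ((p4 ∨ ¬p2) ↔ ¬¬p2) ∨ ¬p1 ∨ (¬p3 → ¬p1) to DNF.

((p4 ∨ ¬p2) ↔ ¬¬p2) ∨ ¬p1 ∨ (¬p3 → ¬p1)
⇔ (((p4 ∨ ¬p2) → ¬¬p2) ∧ (¬¬p2 → (p4 ∨ ¬p2))) ∨ ¬p1 ∨ (¬p3 → ¬p1)   — eliminate ↔
⇔ ((¬(p4 ∨ ¬p2) ∨ ¬¬p2) ∧ (¬¬p2 → (p4 ∨ ¬p2))) ∨ ¬p1 ∨ (¬p3 → ¬p1)   — eliminate →
⇔ ((¬(p4 ∨ ¬p2) ∨ ¬¬p2) ∧ (¬¬¬p2 ∨ p4 ∨ ¬p2)) ∨ ¬p1 ∨ (¬p3 → ¬p1)   — eliminate →
⇔ ((¬(p4 ∨ ¬p2) ∨ ¬¬p2) ∧ (¬¬¬p2 ∨ p4 ∨ ¬p2)) ∨ ¬p1 ∨ ¬¬p3 ∨ ¬p1   — eliminate →
⇔ (((¬p4 ∧ ¬¬p2) ∨ ¬¬p2) ∧ (¬¬¬p2 ∨ p4 ∨ ¬p2)) ∨ ¬p1 ∨ ¬¬p3 ∨ ¬p1   — De Morgan
⇔ (((¬p4 ∧ p2) ∨ ¬¬p2) ∧ (¬¬¬p2 ∨ p4 ∨ ¬p2)) ∨ ¬p1 ∨ ¬¬p3 ∨ ¬p1   — double negation
⇔ (((¬p4 ∧ p2) ∨ p2) ∧ (¬¬¬p2 ∨ p4 ∨ ¬p2)) ∨ ¬p1 ∨ ¬¬p3 ∨ ¬p1   — double negation
⇔ (((¬p4 ∧ p2) ∨ p2) ∧ (¬p2 ∨ p4 ∨ ¬p2)) ∨ ¬p1 ∨ ¬¬p3 ∨ ¬p1   — double negation
⇔ (((¬p4 ∧ p2) ∨ p2) ∧ (¬p2 ∨ p4 ∨ ¬p2)) ∨ ¬p1 ∨ p3 ∨ ¬p1   — double negation
⇔ (¬p4 ∧ p2 ∧ ¬p2) ∨ (¬p4 ∧ p2 ∧ p4) ∨ (¬p4 ∧ p2 ∧ ¬p2) ∨ (p2 ∧ ¬p2) ∨ (p2 ∧ p4) ∨ (p2 ∧ ¬p2) ∨ ¬p1 ∨ p3 ∨ ¬p1   — distribute ∧ over ∨
⇔ (p2 ∧ p4) ∨ ¬p1 ∨ p3   — simplify

(p2 ∧ p4) ∨ ¬p1 ∨ p3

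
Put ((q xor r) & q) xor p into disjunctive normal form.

(q & ~r & ~p) | (r & q & p) | (~q & p)

((q xor r) & q) xor p
≡ ((q xor r) & q & ~p) | (~((q xor r) & q) & p)   — expand xor
≡ (((q & ~r) | (~q & r)) & q & ~p) | (~((q xor r) & q) & p)   — expand xor
≡ (((q & ~r) | (~q & r)) & q & ~p) | (~(((q & ~r) | (~q & r)) & q) & p)   — expand xor
≡ (((q & ~r) | (~q & r)) & q & ~p) | ((~((q & ~r) | (~q & r)) | ~q) & p)   — De Morgan
≡ (((q & ~r) | (~q & r)) & q & ~p) | (((~(q & ~r) & ~(~q & r)) | ~q) & p)   — De Morgan
≡ (((q & ~r) | (~q & r)) & q & ~p) | ((((~q | ~~r) & ~(~q & r)) | ~q) & p)   — De Morgan
≡ (((q & ~r) | (~q & r)) & q & ~p) | ((((~q | r) & ~(~q & r)) | ~q) & p)   — double negation
≡ (((q & ~r) | (~q & r)) & q & ~p) | ((((~q | r) & (~~q | ~r)) | ~q) & p)   — De Morgan
≡ (((q & ~r) | (~q & r)) & q & ~p) | ((((~q | r) & (q | ~r)) | ~q) & p)   — double negation
≡ (q & ~r & q & ~p) | (~q & r & q & ~p) | (~q & q & p) | (~q & ~r & p) | (r & q & p) | (r & ~r & p) | (~q & p)   — distribute & over |
≡ (q & ~r & ~p) | (r & q & p) | (~q & p)   — simplify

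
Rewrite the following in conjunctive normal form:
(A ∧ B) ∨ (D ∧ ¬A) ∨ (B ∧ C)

(A ∧ B) ∨ (D ∧ ¬A) ∨ (B ∧ C)
≡ (A ∨ D ∨ B) ∧ (A ∨ D ∨ C) ∧ (A ∨ ¬A ∨ B) ∧ (A ∨ ¬A ∨ C) ∧ (B ∨ D ∨ B) ∧ (B ∨ D ∨ C) ∧ (B ∨ ¬A ∨ B) ∧ (B ∨ ¬A ∨ C)   [distribute ∨ over ∧]
≡ (A ∨ D ∨ C) ∧ (B ∨ D) ∧ (B ∨ ¬A)   [simplify]

(A ∨ D ∨ C) ∧ (B ∨ D) ∧ (B ∨ ¬A)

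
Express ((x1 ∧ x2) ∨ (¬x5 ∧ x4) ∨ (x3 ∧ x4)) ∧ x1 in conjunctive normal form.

(x2 ∨ ¬x5 ∨ x3) ∧ (x2 ∨ x4) ∧ x1

((x1 ∧ x2) ∨ (¬x5 ∧ x4) ∨ (x3 ∧ x4)) ∧ x1
≡ (x1 ∨ ¬x5 ∨ x3) ∧ (x1 ∨ ¬x5 ∨ x4) ∧ (x1 ∨ x4 ∨ x3) ∧ (x1 ∨ x4 ∨ x4) ∧ (x2 ∨ ¬x5 ∨ x3) ∧ (x2 ∨ ¬x5 ∨ x4) ∧ (x2 ∨ x4 ∨ x3) ∧ (x2 ∨ x4 ∨ x4) ∧ x1   [distribute ∨ over ∧]
≡ (x2 ∨ ¬x5 ∨ x3) ∧ (x2 ∨ x4) ∧ x1   [simplify]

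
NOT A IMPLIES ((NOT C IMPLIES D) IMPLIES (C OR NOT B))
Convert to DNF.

NOT A IMPLIES ((NOT C IMPLIES D) IMPLIES (C OR NOT B))
⇔ NOT NOT A OR ((NOT C IMPLIES D) IMPLIES (C OR NOT B))   (eliminate IMPLIES)
⇔ NOT NOT A OR NOT (NOT C IMPLIES D) OR C OR NOT B   (eliminate IMPLIES)
⇔ NOT NOT A OR NOT (NOT NOT C OR D) OR C OR NOT B   (eliminate IMPLIES)
⇔ A OR NOT (NOT NOT C OR D) OR C OR NOT B   (double negation)
⇔ A OR (NOT NOT NOT C AND NOT D) OR C OR NOT B   (De Morgan)
⇔ A OR (NOT C AND NOT D) OR C OR NOT B   (double negation)

A OR (NOT C AND NOT D) OR C OR NOT B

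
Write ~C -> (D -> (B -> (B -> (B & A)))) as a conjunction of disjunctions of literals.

~C -> (D -> (B -> (B -> (B & A))))
⇔ ~~C | (D -> (B -> (B -> (B & A))))   — eliminate ->
⇔ ~~C | ~D | (B -> (B -> (B & A)))   — eliminate ->
⇔ ~~C | ~D | ~B | (B -> (B & A))   — eliminate ->
⇔ ~~C | ~D | ~B | ~B | (B & A)   — eliminate ->
⇔ C | ~D | ~B | ~B | (B & A)   — double negation
⇔ (C | ~D | ~B | ~B | B) & (C | ~D | ~B | ~B | A)   — distribute | over &
⇔ C | ~D | ~B | A   — simplify

C | ~D | ~B | A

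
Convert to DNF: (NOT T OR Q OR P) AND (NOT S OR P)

(NOT T AND NOT S) OR (Q AND NOT S) OR P

(NOT T OR Q OR P) AND (NOT S OR P)
⇔ (NOT T AND NOT S) OR (NOT T AND P) OR (Q AND NOT S) OR (Q AND P) OR (P AND NOT S) OR (P AND P)   (distribute AND over OR)
⇔ (NOT T AND NOT S) OR (Q AND NOT S) OR P   (simplify)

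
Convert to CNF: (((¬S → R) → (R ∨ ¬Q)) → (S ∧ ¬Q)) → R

(((¬S → R) → (R ∨ ¬Q)) → (S ∧ ¬Q)) → R
⇔ ¬(((¬S → R) → (R ∨ ¬Q)) → (S ∧ ¬Q)) ∨ R   [eliminate →]
⇔ ¬(¬((¬S → R) → (R ∨ ¬Q)) ∨ (S ∧ ¬Q)) ∨ R   [eliminate →]
⇔ ¬(¬(¬(¬S → R) ∨ R ∨ ¬Q) ∨ (S ∧ ¬Q)) ∨ R   [eliminate →]
⇔ ¬(¬(¬(¬¬S ∨ R) ∨ R ∨ ¬Q) ∨ (S ∧ ¬Q)) ∨ R   [eliminate →]
⇔ (¬¬(¬(¬¬S ∨ R) ∨ R ∨ ¬Q) ∧ ¬(S ∧ ¬Q)) ∨ R   [De Morgan]
⇔ ((¬(¬¬S ∨ R) ∨ R ∨ ¬Q) ∧ ¬(S ∧ ¬Q)) ∨ R   [double negation]
⇔ (((¬¬¬S ∧ ¬R) ∨ R ∨ ¬Q) ∧ ¬(S ∧ ¬Q)) ∨ R   [De Morgan]
⇔ (((¬S ∧ ¬R) ∨ R ∨ ¬Q) ∧ ¬(S ∧ ¬Q)) ∨ R   [double negation]
⇔ (((¬S ∧ ¬R) ∨ R ∨ ¬Q) ∧ (¬S ∨ ¬¬Q)) ∨ R   [De Morgan]
⇔ (((¬S ∧ ¬R) ∨ R ∨ ¬Q) ∧ (¬S ∨ Q)) ∨ R   [double negation]
⇔ (¬S ∨ R ∨ ¬Q ∨ R) ∧ (¬R ∨ R ∨ ¬Q ∨ R) ∧ (¬S ∨ Q ∨ R)   [distribute ∨ over ∧]
⇔ (¬S ∨ R ∨ ¬Q) ∧ (¬S ∨ Q ∨ R)   [simplify]

(¬S ∨ R ∨ ¬Q) ∧ (¬S ∨ Q ∨ R)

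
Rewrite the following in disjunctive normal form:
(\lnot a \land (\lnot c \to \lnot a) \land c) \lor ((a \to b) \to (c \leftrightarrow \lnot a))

(\lnot a \land (\lnot c \to \lnot a) \land c) \lor ((a \to b) \to (c \leftrightarrow \lnot a))
= (\lnot a \land (\lnot \lnot c \lor \lnot a) \land c) \lor ((a \to b) \to (c \leftrightarrow \lnot a))
= (\lnot a \land (\lnot \lnot c \lor \lnot a) \land c) \lor \lnot (a \to b) \lor (c \leftrightarrow \lnot a)
= (\lnot a \land (\lnot \lnot c \lor \lnot a) \land c) \lor \lnot (\lnot a \lor b) \lor (c \leftrightarrow \lnot a)
= (\lnot a \land (\lnot \lnot c \lor \lnot a) \land c) \lor \lnot (\lnot a \lor b) \lor ((c \to \lnot a) \land (\lnot a \to c))
= (\lnot a \land (\lnot \lnot c \lor \lnot a) \land c) \lor \lnot (\lnot a \lor b) \lor ((\lnot c \lor \lnot a) \land (\lnot a \to c))
= (\lnot a \land (\lnot \lnot c \lor \lnot a) \land c) \lor \lnot (\lnot a \lor b) \lor ((\lnot c \lor \lnot a) \land (\lnot \lnot a \lor c))
= (\lnot a \land (c \lor \lnot a) \land c) \lor \lnot (\lnot a \lor b) \lor ((\lnot c \lor \lnot a) \land (\lnot \lnot a \lor c))
= (\lnot a \land (c \lor \lnot a) \land c) \lor (\lnot \lnot a \land \lnot b) \lor ((\lnot c \lor \lnot a) \land (\lnot \lnot a \lor c))
= (\lnot a \land (c \lor \lnot a) \land c) \lor (a \land \lnot b) \lor ((\lnot c \lor \lnot a) \land (\lnot \lnot a \lor c))
= (\lnot a \land (c \lor \lnot a) \land c) \lor (a \land \lnot b) \lor ((\lnot c \lor \lnot a) \land (a \lor c))
= (\lnot a \land c \land c) \lor (\lnot a \land \lnot a \land c) \lor (a \land \lnot b) \lor (\lnot c \land a) \lor (\lnot c \land c) \lor (\lnot a \land a) \lor (\lnot a \land c)
= (\lnot a \land c) \lor (a \land \lnot b) \lor (\lnot c \land a)

(\lnot a \land c) \lor (a \land \lnot b) \lor (\lnot c \land a)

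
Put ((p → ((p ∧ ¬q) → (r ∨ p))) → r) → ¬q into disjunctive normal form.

((p → ((p ∧ ¬q) → (r ∨ p))) → r) → ¬q
≡ ¬((p → ((p ∧ ¬q) → (r ∨ p))) → r) ∨ ¬q
≡ ¬(¬(p → ((p ∧ ¬q) → (r ∨ p))) ∨ r) ∨ ¬q
≡ ¬(¬(¬p ∨ ((p ∧ ¬q) → (r ∨ p))) ∨ r) ∨ ¬q
≡ ¬(¬(¬p ∨ ¬(p ∧ ¬q) ∨ r ∨ p) ∨ r) ∨ ¬q
≡ (¬¬(¬p ∨ ¬(p ∧ ¬q) ∨ r ∨ p) ∧ ¬r) ∨ ¬q
≡ ((¬p ∨ ¬(p ∧ ¬q) ∨ r ∨ p) ∧ ¬r) ∨ ¬q
≡ ((¬p ∨ ¬p ∨ ¬¬q ∨ r ∨ p) ∧ ¬r) ∨ ¬q
≡ ((¬p ∨ ¬p ∨ q ∨ r ∨ p) ∧ ¬r) ∨ ¬q
≡ (¬p ∧ ¬r) ∨ (¬p ∧ ¬r) ∨ (q ∧ ¬r) ∨ (r ∧ ¬r) ∨ (p ∧ ¬r) ∨ ¬q
≡ (¬p ∧ ¬r) ∨ (q ∧ ¬r) ∨ (p ∧ ¬r) ∨ ¬q

(¬p ∧ ¬r) ∨ (q ∧ ¬r) ∨ (p ∧ ¬r) ∨ ¬q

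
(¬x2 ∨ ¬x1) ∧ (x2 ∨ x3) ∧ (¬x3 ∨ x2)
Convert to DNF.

¬x1 ∧ x2

(¬x2 ∨ ¬x1) ∧ (x2 ∨ x3) ∧ (¬x3 ∨ x2)
≡ (¬x2 ∧ x2 ∧ ¬x3) ∨ (¬x2 ∧ x2 ∧ x2) ∨ (¬x2 ∧ x3 ∧ ¬x3) ∨ (¬x2 ∧ x3 ∧ x2) ∨ (¬x1 ∧ x2 ∧ ¬x3) ∨ (¬x1 ∧ x2 ∧ x2) ∨ (¬x1 ∧ x3 ∧ ¬x3) ∨ (¬x1 ∧ x3 ∧ x2)
≡ ¬x1 ∧ x2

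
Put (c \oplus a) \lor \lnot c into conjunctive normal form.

(c \oplus a) \lor \lnot c
≡ ((c \lor a) \land \lnot (c \land a)) \lor \lnot c   [expand \oplus]
≡ ((c \lor a) \land (\lnot c \lor \lnot a)) \lor \lnot c   [De Morgan]
≡ (c \lor a \lor \lnot c) \land (\lnot c \lor \lnot a \lor \lnot c)   [distribute \lor over \land]
≡ \lnot c \lor \lnot a   [simplify]

\lnot c \lor \lnot a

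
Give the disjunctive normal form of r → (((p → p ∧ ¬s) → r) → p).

¬r ∨ p

r → (((p → p ∧ ¬s) → r) → p)
⇔ ¬r ∨ (((p → p ∧ ¬s) → r) → p)   [eliminate →]
⇔ ¬r ∨ ¬((p → p ∧ ¬s) → r) ∨ p   [eliminate →]
⇔ ¬r ∨ ¬(¬(p → p ∧ ¬s) ∨ r) ∨ p   [eliminate →]
⇔ ¬r ∨ ¬(¬(¬p ∨ p ∧ ¬s) ∨ r) ∨ p   [eliminate →]
⇔ ¬r ∨ ¬¬(¬p ∨ p ∧ ¬s) ∧ ¬r ∨ p   [De Morgan]
⇔ ¬r ∨ (¬p ∨ p ∧ ¬s) ∧ ¬r ∨ p   [double negation]
⇔ ¬r ∨ ¬p ∧ ¬r ∨ p ∧ ¬s ∧ ¬r ∨ p   [distribute ∧ over ∨]
⇔ ¬r ∨ p   [simplify]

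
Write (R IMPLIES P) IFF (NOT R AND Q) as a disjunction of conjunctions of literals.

(R IMPLIES P) IFF (NOT R AND Q)
≡ ((R IMPLIES P) IMPLIES (NOT R AND Q)) AND ((NOT R AND Q) IMPLIES (R IMPLIES P))   [eliminate IFF]
≡ (NOT (R IMPLIES P) OR (NOT R AND Q)) AND ((NOT R AND Q) IMPLIES (R IMPLIES P))   [eliminate IMPLIES]
≡ (NOT (NOT R OR P) OR (NOT R AND Q)) AND ((NOT R AND Q) IMPLIES (R IMPLIES P))   [eliminate IMPLIES]
≡ (NOT (NOT R OR P) OR (NOT R AND Q)) AND (NOT (NOT R AND Q) OR (R IMPLIES P))   [eliminate IMPLIES]
≡ (NOT (NOT R OR P) OR (NOT R AND Q)) AND (NOT (NOT R AND Q) OR NOT R OR P)   [eliminate IMPLIES]
≡ ((NOT NOT R AND NOT P) OR (NOT R AND Q)) AND (NOT (NOT R AND Q) OR NOT R OR P)   [De Morgan]
≡ ((R AND NOT P) OR (NOT R AND Q)) AND (NOT (NOT R AND Q) OR NOT R OR P)   [double negation]
≡ ((R AND NOT P) OR (NOT R AND Q)) AND (NOT NOT R OR NOT Q OR NOT R OR P)   [De Morgan]
≡ ((R AND NOT P) OR (NOT R AND Q)) AND (R OR NOT Q OR NOT R OR P)   [double negation]
≡ (R AND NOT P AND R) OR (R AND NOT P AND NOT Q) OR (R AND NOT P AND NOT R) OR (R AND NOT P AND P) OR (NOT R AND Q AND R) OR (NOT R AND Q AND NOT Q) OR (NOT R AND Q AND NOT R) OR (NOT R AND Q AND P)   [distribute AND over OR]
≡ (R AND NOT P) OR (NOT R AND Q)   [simplify]

(R AND NOT P) OR (NOT R AND Q)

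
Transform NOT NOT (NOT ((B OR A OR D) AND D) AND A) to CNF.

NOT NOT (NOT ((B OR A OR D) AND D) AND A)
⇔ NOT ((B OR A OR D) AND D) AND A
⇔ (NOT (B OR A OR D) OR NOT D) AND A
⇔ ((NOT B AND NOT A AND NOT D) OR NOT D) AND A
⇔ (NOT B OR NOT D) AND (NOT A OR NOT D) AND (NOT D OR NOT D) AND A
⇔ NOT D AND A

NOT D AND A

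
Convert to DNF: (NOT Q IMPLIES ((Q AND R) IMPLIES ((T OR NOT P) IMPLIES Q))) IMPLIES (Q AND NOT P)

Q AND NOT P

(NOT Q IMPLIES ((Q AND R) IMPLIES ((T OR NOT P) IMPLIES Q))) IMPLIES (Q AND NOT P)
⇔ NOT (NOT Q IMPLIES ((Q AND R) IMPLIES ((T OR NOT P) IMPLIES Q))) OR (Q AND NOT P)
⇔ NOT (NOT NOT Q OR ((Q AND R) IMPLIES ((T OR NOT P) IMPLIES Q))) OR (Q AND NOT P)
⇔ NOT (NOT NOT Q OR NOT (Q AND R) OR ((T OR NOT P) IMPLIES Q)) OR (Q AND NOT P)
⇔ NOT (NOT NOT Q OR NOT (Q AND R) OR NOT (T OR NOT P) OR Q) OR (Q AND NOT P)
⇔ (NOT NOT NOT Q AND NOT NOT (Q AND R) AND NOT NOT (T OR NOT P) AND NOT Q) OR (Q AND NOT P)
⇔ (NOT Q AND NOT NOT (Q AND R) AND NOT NOT (T OR NOT P) AND NOT Q) OR (Q AND NOT P)
⇔ (NOT Q AND Q AND R AND NOT NOT (T OR NOT P) AND NOT Q) OR (Q AND NOT P)
⇔ (NOT Q AND Q AND R AND (T OR NOT P) AND NOT Q) OR (Q AND NOT P)
⇔ (NOT Q AND Q AND R AND T AND NOT Q) OR (NOT Q AND Q AND R AND NOT P AND NOT Q) OR (Q AND NOT P)
⇔ Q AND NOT P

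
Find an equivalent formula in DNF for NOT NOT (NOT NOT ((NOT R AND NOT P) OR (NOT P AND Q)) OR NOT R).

NOT NOT (NOT NOT ((NOT R AND NOT P) OR (NOT P AND Q)) OR NOT R)
= NOT NOT ((NOT R AND NOT P) OR (NOT P AND Q)) OR NOT R
= (NOT R AND NOT P) OR (NOT P AND Q) OR NOT R
= (NOT P AND Q) OR NOT R

(NOT P AND Q) OR NOT R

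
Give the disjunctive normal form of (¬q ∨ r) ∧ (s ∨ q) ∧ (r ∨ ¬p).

¬q ∧ s ∧ ¬p ∨ r ∧ s ∨ r ∧ q

(¬q ∨ r) ∧ (s ∨ q) ∧ (r ∨ ¬p)
≡ ¬q ∧ s ∧ r ∨ ¬q ∧ s ∧ ¬p ∨ ¬q ∧ q ∧ r ∨ ¬q ∧ q ∧ ¬p ∨ r ∧ s ∧ r ∨ r ∧ s ∧ ¬p ∨ r ∧ q ∧ r ∨ r ∧ q ∧ ¬p   [distribute ∧ over ∨]
≡ ¬q ∧ s ∧ ¬p ∨ r ∧ s ∨ r ∧ q   [simplify]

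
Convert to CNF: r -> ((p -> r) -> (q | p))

r -> ((p -> r) -> (q | p))
= ~r | ((p -> r) -> (q | p))   [eliminate ->]
= ~r | ~(p -> r) | q | p   [eliminate ->]
= ~r | ~(~p | r) | q | p   [eliminate ->]
= ~r | (~~p & ~r) | q | p   [De Morgan]
= ~r | (p & ~r) | q | p   [double negation]
= (~r | p | q | p) & (~r | ~r | q | p)   [distribute | over &]
= ~r | p | q   [simplify]

~r | p | q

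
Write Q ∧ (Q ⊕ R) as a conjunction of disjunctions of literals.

Q ∧ (Q ⊕ R)
= Q ∧ (Q ∨ R) ∧ ¬(Q ∧ R)   [expand ⊕]
= Q ∧ (Q ∨ R) ∧ (¬Q ∨ ¬R)   [De Morgan]
= Q ∧ (¬Q ∨ ¬R)   [simplify]

Q ∧ (¬Q ∨ ¬R)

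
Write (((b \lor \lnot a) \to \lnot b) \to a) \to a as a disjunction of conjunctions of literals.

(((b \lor \lnot a) \to \lnot b) \to a) \to a
⇔ \lnot (((b \lor \lnot a) \to \lnot b) \to a) \lor a
⇔ \lnot (\lnot ((b \lor \lnot a) \to \lnot b) \lor a) \lor a
⇔ \lnot (\lnot (\lnot (b \lor \lnot a) \lor \lnot b) \lor a) \lor a
⇔ (\lnot \lnot (\lnot (b \lor \lnot a) \lor \lnot b) \land \lnot a) \lor a
⇔ ((\lnot (b \lor \lnot a) \lor \lnot b) \land \lnot a) \lor a
⇔ (((\lnot b \land \lnot \lnot a) \lor \lnot b) \land \lnot a) \lor a
⇔ (((\lnot b \land a) \lor \lnot b) \land \lnot a) \lor a
⇔ (\lnot b \land a \land \lnot a) \lor (\lnot b \land \lnot a) \lor a
⇔ (\lnot b \land \lnot a) \lor a

(\lnot b \land \lnot a) \lor a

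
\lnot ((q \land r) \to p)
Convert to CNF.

q \land r \land \lnot p

\lnot ((q \land r) \to p)
⇔ \lnot (\lnot (q \land r) \lor p)
⇔ \lnot \lnot (q \land r) \land \lnot p
⇔ q \land r \land \lnot p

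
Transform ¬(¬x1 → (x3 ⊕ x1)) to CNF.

¬x1 ∧ (¬x3 ∨ x1)

¬(¬x1 → (x3 ⊕ x1))
= ¬(¬¬x1 ∨ (x3 ⊕ x1))   (eliminate →)
= ¬(¬¬x1 ∨ ((x3 ∨ x1) ∧ ¬(x3 ∧ x1)))   (expand ⊕)
= ¬¬¬x1 ∧ ¬((x3 ∨ x1) ∧ ¬(x3 ∧ x1))   (De Morgan)
= ¬x1 ∧ ¬((x3 ∨ x1) ∧ ¬(x3 ∧ x1))   (double negation)
= ¬x1 ∧ (¬(x3 ∨ x1) ∨ ¬¬(x3 ∧ x1))   (De Morgan)
= ¬x1 ∧ ((¬x3 ∧ ¬x1) ∨ ¬¬(x3 ∧ x1))   (De Morgan)
= ¬x1 ∧ ((¬x3 ∧ ¬x1) ∨ (x3 ∧ x1))   (double negation)
= ¬x1 ∧ (¬x3 ∨ x3) ∧ (¬x3 ∨ x1) ∧ (¬x1 ∨ x3) ∧ (¬x1 ∨ x1)   (distribute ∨ over ∧)
= ¬x1 ∧ (¬x3 ∨ x1)   (simplify)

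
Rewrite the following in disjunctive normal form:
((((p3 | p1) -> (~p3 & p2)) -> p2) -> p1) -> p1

((((p3 | p1) -> (~p3 & p2)) -> p2) -> p1) -> p1
⇔ ~((((p3 | p1) -> (~p3 & p2)) -> p2) -> p1) | p1
⇔ ~(~(((p3 | p1) -> (~p3 & p2)) -> p2) | p1) | p1
⇔ ~(~(~((p3 | p1) -> (~p3 & p2)) | p2) | p1) | p1
⇔ ~(~(~(~(p3 | p1) | (~p3 & p2)) | p2) | p1) | p1
⇔ (~~(~(~(p3 | p1) | (~p3 & p2)) | p2) & ~p1) | p1
⇔ ((~(~(p3 | p1) | (~p3 & p2)) | p2) & ~p1) | p1
⇔ (((~~(p3 | p1) & ~(~p3 & p2)) | p2) & ~p1) | p1
⇔ ((((p3 | p1) & ~(~p3 & p2)) | p2) & ~p1) | p1
⇔ ((((p3 | p1) & (~~p3 | ~p2)) | p2) & ~p1) | p1
⇔ ((((p3 | p1) & (p3 | ~p2)) | p2) & ~p1) | p1
⇔ (p3 & p3 & ~p1) | (p3 & ~p2 & ~p1) | (p1 & p3 & ~p1) | (p1 & ~p2 & ~p1) | (p2 & ~p1) | p1
⇔ (p3 & ~p1) | (p2 & ~p1) | p1

(p3 & ~p1) | (p2 & ~p1) | p1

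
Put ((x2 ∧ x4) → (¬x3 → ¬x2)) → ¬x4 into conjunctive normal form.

(x2 ∨ ¬x4) ∧ (¬x3 ∨ ¬x4)

((x2 ∧ x4) → (¬x3 → ¬x2)) → ¬x4
= ¬((x2 ∧ x4) → (¬x3 → ¬x2)) ∨ ¬x4   [eliminate →]
= ¬(¬(x2 ∧ x4) ∨ (¬x3 → ¬x2)) ∨ ¬x4   [eliminate →]
= ¬(¬(x2 ∧ x4) ∨ ¬¬x3 ∨ ¬x2) ∨ ¬x4   [eliminate →]
= (¬¬(x2 ∧ x4) ∧ ¬¬¬x3 ∧ ¬¬x2) ∨ ¬x4   [De Morgan]
= (x2 ∧ x4 ∧ ¬¬¬x3 ∧ ¬¬x2) ∨ ¬x4   [double negation]
= (x2 ∧ x4 ∧ ¬x3 ∧ ¬¬x2) ∨ ¬x4   [double negation]
= (x2 ∧ x4 ∧ ¬x3 ∧ x2) ∨ ¬x4   [double negation]
= (x2 ∨ ¬x4) ∧ (x4 ∨ ¬x4) ∧ (¬x3 ∨ ¬x4) ∧ (x2 ∨ ¬x4)   [distribute ∨ over ∧]
= (x2 ∨ ¬x4) ∧ (¬x3 ∨ ¬x4)   [simplify]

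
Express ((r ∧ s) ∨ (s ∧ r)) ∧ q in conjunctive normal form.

((r ∧ s) ∨ (s ∧ r)) ∧ q
= (r ∨ s) ∧ (r ∨ r) ∧ (s ∨ s) ∧ (s ∨ r) ∧ q
= r ∧ s ∧ q

r ∧ s ∧ q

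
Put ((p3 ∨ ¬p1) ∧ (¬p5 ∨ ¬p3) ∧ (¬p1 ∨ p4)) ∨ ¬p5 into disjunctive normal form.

((p3 ∨ ¬p1) ∧ (¬p5 ∨ ¬p3) ∧ (¬p1 ∨ p4)) ∨ ¬p5
⇔ (p3 ∧ ¬p5 ∧ ¬p1) ∨ (p3 ∧ ¬p5 ∧ p4) ∨ (p3 ∧ ¬p3 ∧ ¬p1) ∨ (p3 ∧ ¬p3 ∧ p4) ∨ (¬p1 ∧ ¬p5 ∧ ¬p1) ∨ (¬p1 ∧ ¬p5 ∧ p4) ∨ (¬p1 ∧ ¬p3 ∧ ¬p1) ∨ (¬p1 ∧ ¬p3 ∧ p4) ∨ ¬p5   (distribute ∧ over ∨)
⇔ (¬p1 ∧ ¬p3) ∨ ¬p5   (simplify)

(¬p1 ∧ ¬p3) ∨ ¬p5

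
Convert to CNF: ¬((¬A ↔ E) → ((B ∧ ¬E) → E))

¬((¬A ↔ E) → ((B ∧ ¬E) → E))
= ¬(¬(¬A ↔ E) ∨ ((B ∧ ¬E) → E))   [eliminate →]
= ¬(¬((¬A → E) ∧ (E → ¬A)) ∨ ((B ∧ ¬E) → E))   [eliminate ↔]
= ¬(¬((¬¬A ∨ E) ∧ (E → ¬A)) ∨ ((B ∧ ¬E) → E))   [eliminate →]
= ¬(¬((¬¬A ∨ E) ∧ (¬E ∨ ¬A)) ∨ ((B ∧ ¬E) → E))   [eliminate →]
= ¬(¬((¬¬A ∨ E) ∧ (¬E ∨ ¬A)) ∨ ¬(B ∧ ¬E) ∨ E)   [eliminate →]
= ¬¬((¬¬A ∨ E) ∧ (¬E ∨ ¬A)) ∧ ¬¬(B ∧ ¬E) ∧ ¬E   [De Morgan]
= (¬¬A ∨ E) ∧ (¬E ∨ ¬A) ∧ ¬¬(B ∧ ¬E) ∧ ¬E   [double negation]
= (A ∨ E) ∧ (¬E ∨ ¬A) ∧ ¬¬(B ∧ ¬E) ∧ ¬E   [double negation]
= (A ∨ E) ∧ (¬E ∨ ¬A) ∧ B ∧ ¬E ∧ ¬E   [double negation]
= (A ∨ E) ∧ B ∧ ¬E   [simplify]

(A ∨ E) ∧ B ∧ ¬E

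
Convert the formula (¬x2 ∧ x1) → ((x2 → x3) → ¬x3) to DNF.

x2 ∨ ¬x1 ∨ ¬x3

(¬x2 ∧ x1) → ((x2 → x3) → ¬x3)
= ¬(¬x2 ∧ x1) ∨ ((x2 → x3) → ¬x3)   — eliminate →
= ¬(¬x2 ∧ x1) ∨ ¬(x2 → x3) ∨ ¬x3   — eliminate →
= ¬(¬x2 ∧ x1) ∨ ¬(¬x2 ∨ x3) ∨ ¬x3   — eliminate →
= ¬¬x2 ∨ ¬x1 ∨ ¬(¬x2 ∨ x3) ∨ ¬x3   — De Morgan
= x2 ∨ ¬x1 ∨ ¬(¬x2 ∨ x3) ∨ ¬x3   — double negation
= x2 ∨ ¬x1 ∨ (¬¬x2 ∧ ¬x3) ∨ ¬x3   — De Morgan
= x2 ∨ ¬x1 ∨ (x2 ∧ ¬x3) ∨ ¬x3   — double negation
= x2 ∨ ¬x1 ∨ ¬x3   — simplify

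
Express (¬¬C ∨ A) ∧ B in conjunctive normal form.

(¬¬C ∨ A) ∧ B
≡ (C ∨ A) ∧ B   — double negation

(C ∨ A) ∧ B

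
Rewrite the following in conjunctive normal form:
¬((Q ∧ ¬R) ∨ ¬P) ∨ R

(¬Q ∨ R) ∧ (P ∨ R)

¬((Q ∧ ¬R) ∨ ¬P) ∨ R
≡ (¬(Q ∧ ¬R) ∧ ¬¬P) ∨ R   (De Morgan)
≡ ((¬Q ∨ ¬¬R) ∧ ¬¬P) ∨ R   (De Morgan)
≡ ((¬Q ∨ R) ∧ ¬¬P) ∨ R   (double negation)
≡ ((¬Q ∨ R) ∧ P) ∨ R   (double negation)
≡ (¬Q ∨ R ∨ R) ∧ (P ∨ R)   (distribute ∨ over ∧)
≡ (¬Q ∨ R) ∧ (P ∨ R)   (simplify)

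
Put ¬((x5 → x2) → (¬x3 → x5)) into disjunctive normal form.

¬x5 ∧ ¬x3

¬((x5 → x2) → (¬x3 → x5))
≡ ¬(¬(x5 → x2) ∨ (¬x3 → x5))   — eliminate →
≡ ¬(¬(¬x5 ∨ x2) ∨ (¬x3 → x5))   — eliminate →
≡ ¬(¬(¬x5 ∨ x2) ∨ ¬¬x3 ∨ x5)   — eliminate →
≡ ¬¬(¬x5 ∨ x2) ∧ ¬¬¬x3 ∧ ¬x5   — De Morgan
≡ (¬x5 ∨ x2) ∧ ¬¬¬x3 ∧ ¬x5   — double negation
≡ (¬x5 ∨ x2) ∧ ¬x3 ∧ ¬x5   — double negation
≡ (¬x5 ∧ ¬x3 ∧ ¬x5) ∨ (x2 ∧ ¬x3 ∧ ¬x5)   — distribute ∧ over ∨
≡ ¬x5 ∧ ¬x3   — simplify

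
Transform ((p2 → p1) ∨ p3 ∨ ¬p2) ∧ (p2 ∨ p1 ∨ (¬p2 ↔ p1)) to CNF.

((p2 → p1) ∨ p3 ∨ ¬p2) ∧ (p2 ∨ p1 ∨ (¬p2 ↔ p1))
= (¬p2 ∨ p1 ∨ p3 ∨ ¬p2) ∧ (p2 ∨ p1 ∨ (¬p2 ↔ p1))   — eliminate →
= (¬p2 ∨ p1 ∨ p3 ∨ ¬p2) ∧ (p2 ∨ p1 ∨ ((¬p2 → p1) ∧ (p1 → ¬p2)))   — eliminate ↔
= (¬p2 ∨ p1 ∨ p3 ∨ ¬p2) ∧ (p2 ∨ p1 ∨ ((¬¬p2 ∨ p1) ∧ (p1 → ¬p2)))   — eliminate →
= (¬p2 ∨ p1 ∨ p3 ∨ ¬p2) ∧ (p2 ∨ p1 ∨ ((¬¬p2 ∨ p1) ∧ (¬p1 ∨ ¬p2)))   — eliminate →
= (¬p2 ∨ p1 ∨ p3 ∨ ¬p2) ∧ (p2 ∨ p1 ∨ ((p2 ∨ p1) ∧ (¬p1 ∨ ¬p2)))   — double negation
= (¬p2 ∨ p1 ∨ p3 ∨ ¬p2) ∧ (p2 ∨ p1 ∨ p2 ∨ p1) ∧ (p2 ∨ p1 ∨ ¬p1 ∨ ¬p2)   — distribute ∨ over ∧
= (¬p2 ∨ p1 ∨ p3) ∧ (p2 ∨ p1)   — simplify

(¬p2 ∨ p1 ∨ p3) ∧ (p2 ∨ p1)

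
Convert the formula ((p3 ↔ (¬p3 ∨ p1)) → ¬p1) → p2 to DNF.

((p3 ↔ (¬p3 ∨ p1)) → ¬p1) → p2
⇔ ¬((p3 ↔ (¬p3 ∨ p1)) → ¬p1) ∨ p2   (eliminate →)
⇔ ¬(¬(p3 ↔ (¬p3 ∨ p1)) ∨ ¬p1) ∨ p2   (eliminate →)
⇔ ¬(¬((p3 → (¬p3 ∨ p1)) ∧ ((¬p3 ∨ p1) → p3)) ∨ ¬p1) ∨ p2   (eliminate ↔)
⇔ ¬(¬((¬p3 ∨ ¬p3 ∨ p1) ∧ ((¬p3 ∨ p1) → p3)) ∨ ¬p1) ∨ p2   (eliminate →)
⇔ ¬(¬((¬p3 ∨ ¬p3 ∨ p1) ∧ (¬(¬p3 ∨ p1) ∨ p3)) ∨ ¬p1) ∨ p2   (eliminate →)
⇔ (¬¬((¬p3 ∨ ¬p3 ∨ p1) ∧ (¬(¬p3 ∨ p1) ∨ p3)) ∧ ¬¬p1) ∨ p2   (De Morgan)
⇔ ((¬p3 ∨ ¬p3 ∨ p1) ∧ (¬(¬p3 ∨ p1) ∨ p3) ∧ ¬¬p1) ∨ p2   (double negation)
⇔ ((¬p3 ∨ ¬p3 ∨ p1) ∧ ((¬¬p3 ∧ ¬p1) ∨ p3) ∧ ¬¬p1) ∨ p2   (De Morgan)
⇔ ((¬p3 ∨ ¬p3 ∨ p1) ∧ ((p3 ∧ ¬p1) ∨ p3) ∧ ¬¬p1) ∨ p2   (double negation)
⇔ ((¬p3 ∨ ¬p3 ∨ p1) ∧ ((p3 ∧ ¬p1) ∨ p3) ∧ p1) ∨ p2   (double negation)
⇔ (¬p3 ∧ p3 ∧ ¬p1 ∧ p1) ∨ (¬p3 ∧ p3 ∧ p1) ∨ (¬p3 ∧ p3 ∧ ¬p1 ∧ p1) ∨ (¬p3 ∧ p3 ∧ p1) ∨ (p1 ∧ p3 ∧ ¬p1 ∧ p1) ∨ (p1 ∧ p3 ∧ p1) ∨ p2   (distribute ∧ over ∨)
⇔ (p1 ∧ p3) ∨ p2   (simplify)

(p1 ∧ p3) ∨ p2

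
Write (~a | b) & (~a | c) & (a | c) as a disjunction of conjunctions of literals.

(~a & c) | (b & c)

(~a | b) & (~a | c) & (a | c)
≡ (~a & ~a & a) | (~a & ~a & c) | (~a & c & a) | (~a & c & c) | (b & ~a & a) | (b & ~a & c) | (b & c & a) | (b & c & c)   [distribute & over |]
≡ (~a & c) | (b & c)   [simplify]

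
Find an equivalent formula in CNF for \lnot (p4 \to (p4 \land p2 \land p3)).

\lnot (p4 \to (p4 \land p2 \land p3))
⇔ \lnot (\lnot p4 \lor (p4 \land p2 \land p3))   — eliminate \to
⇔ \lnot \lnot p4 \land \lnot (p4 \land p2 \land p3)   — De Morgan
⇔ p4 \land \lnot (p4 \land p2 \land p3)   — double negation
⇔ p4 \land (\lnot p4 \lor \lnot p2 \lor \lnot p3)   — De Morgan

p4 \land (\lnot p4 \lor \lnot p2 \lor \lnot p3)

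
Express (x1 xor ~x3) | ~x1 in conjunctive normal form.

~x1 | x3

(x1 xor ~x3) | ~x1
≡ ((x1 | ~x3) & ~(x1 & ~x3)) | ~x1   (expand xor)
≡ ((x1 | ~x3) & (~x1 | ~~x3)) | ~x1   (De Morgan)
≡ ((x1 | ~x3) & (~x1 | x3)) | ~x1   (double negation)
≡ (x1 | ~x3 | ~x1) & (~x1 | x3 | ~x1)   (distribute | over &)
≡ ~x1 | x3   (simplify)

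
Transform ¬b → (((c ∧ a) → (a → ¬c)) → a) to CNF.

¬b → (((c ∧ a) → (a → ¬c)) → a)
≡ ¬¬b ∨ (((c ∧ a) → (a → ¬c)) → a)   [eliminate →]
≡ ¬¬b ∨ ¬((c ∧ a) → (a → ¬c)) ∨ a   [eliminate →]
≡ ¬¬b ∨ ¬(¬(c ∧ a) ∨ (a → ¬c)) ∨ a   [eliminate →]
≡ ¬¬b ∨ ¬(¬(c ∧ a) ∨ ¬a ∨ ¬c) ∨ a   [eliminate →]
≡ b ∨ ¬(¬(c ∧ a) ∨ ¬a ∨ ¬c) ∨ a   [double negation]
≡ b ∨ (¬¬(c ∧ a) ∧ ¬¬a ∧ ¬¬c) ∨ a   [De Morgan]
≡ b ∨ (c ∧ a ∧ ¬¬a ∧ ¬¬c) ∨ a   [double negation]
≡ b ∨ (c ∧ a ∧ a ∧ ¬¬c) ∨ a   [double negation]
≡ b ∨ (c ∧ a ∧ a ∧ c) ∨ a   [double negation]
≡ (b ∨ c ∨ a) ∧ (b ∨ a ∨ a) ∧ (b ∨ a ∨ a) ∧ (b ∨ c ∨ a)   [distribute ∨ over ∧]
≡ b ∨ a   [simplify]

b ∨ a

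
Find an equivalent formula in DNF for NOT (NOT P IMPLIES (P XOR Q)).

NOT P AND NOT Q

NOT (NOT P IMPLIES (P XOR Q))
≡ NOT (NOT NOT P OR (P XOR Q))
≡ NOT (NOT NOT P OR (P AND NOT Q) OR (NOT P AND Q))
≡ NOT NOT NOT P AND NOT (P AND NOT Q) AND NOT (NOT P AND Q)
≡ NOT P AND NOT (P AND NOT Q) AND NOT (NOT P AND Q)
≡ NOT P AND (NOT P OR NOT NOT Q) AND NOT (NOT P AND Q)
≡ NOT P AND (NOT P OR Q) AND NOT (NOT P AND Q)
≡ NOT P AND (NOT P OR Q) AND (NOT NOT P OR NOT Q)
≡ NOT P AND (NOT P OR Q) AND (P OR NOT Q)
≡ (NOT P AND NOT P AND P) OR (NOT P AND NOT P AND NOT Q) OR (NOT P AND Q AND P) OR (NOT P AND Q AND NOT Q)
≡ NOT P AND NOT Q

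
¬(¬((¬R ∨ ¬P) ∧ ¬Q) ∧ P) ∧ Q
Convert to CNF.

(¬R ∨ ¬P) ∧ (¬Q ∨ ¬P) ∧ Q

¬(¬((¬R ∨ ¬P) ∧ ¬Q) ∧ P) ∧ Q
= (¬¬((¬R ∨ ¬P) ∧ ¬Q) ∨ ¬P) ∧ Q   [De Morgan]
= (((¬R ∨ ¬P) ∧ ¬Q) ∨ ¬P) ∧ Q   [double negation]
= (¬R ∨ ¬P ∨ ¬P) ∧ (¬Q ∨ ¬P) ∧ Q   [distribute ∨ over ∧]
= (¬R ∨ ¬P) ∧ (¬Q ∨ ¬P) ∧ Q   [simplify]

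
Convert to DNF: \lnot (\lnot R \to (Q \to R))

\lnot (\lnot R \to (Q \to R))
≡ \lnot (\lnot \lnot R \lor (Q \to R))   [eliminate \to]
≡ \lnot (\lnot \lnot R \lor \lnot Q \lor R)   [eliminate \to]
≡ \lnot \lnot \lnot R \land \lnot \lnot Q \land \lnot R   [De Morgan]
≡ \lnot R \land \lnot \lnot Q \land \lnot R   [double negation]
≡ \lnot R \land Q \land \lnot R   [double negation]
≡ \lnot R \land Q   [simplify]

\lnot R \land Q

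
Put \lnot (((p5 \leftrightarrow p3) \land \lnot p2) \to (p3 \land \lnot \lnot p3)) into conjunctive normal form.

(\lnot p5 \lor p3) \land \lnot p2 \land \lnot p3

\lnot (((p5 \leftrightarrow p3) \land \lnot p2) \to (p3 \land \lnot \lnot p3))
≡ \lnot (\lnot ((p5 \leftrightarrow p3) \land \lnot p2) \lor (p3 \land \lnot \lnot p3))
≡ \lnot (\lnot ((p5 \to p3) \land (p3 \to p5) \land \lnot p2) \lor (p3 \land \lnot \lnot p3))
≡ \lnot (\lnot ((\lnot p5 \lor p3) \land (p3 \to p5) \land \lnot p2) \lor (p3 \land \lnot \lnot p3))
≡ \lnot (\lnot ((\lnot p5 \lor p3) \land (\lnot p3 \lor p5) \land \lnot p2) \lor (p3 \land \lnot \lnot p3))
≡ \lnot \lnot ((\lnot p5 \lor p3) \land (\lnot p3 \lor p5) \land \lnot p2) \land \lnot (p3 \land \lnot \lnot p3)
≡ (\lnot p5 \lor p3) \land (\lnot p3 \lor p5) \land \lnot p2 \land \lnot (p3 \land \lnot \lnot p3)
≡ (\lnot p5 \lor p3) \land (\lnot p3 \lor p5) \land \lnot p2 \land (\lnot p3 \lor \lnot \lnot \lnot p3)
≡ (\lnot p5 \lor p3) \land (\lnot p3 \lor p5) \land \lnot p2 \land (\lnot p3 \lor \lnot p3)
≡ (\lnot p5 \lor p3) \land \lnot p2 \land \lnot p3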